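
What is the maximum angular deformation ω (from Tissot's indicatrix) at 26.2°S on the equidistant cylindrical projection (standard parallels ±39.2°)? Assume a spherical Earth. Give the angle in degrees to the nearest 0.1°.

8.4°

The equidistant cylindrical projection with φ₀ = 39.2° has h = 1 (meridians true) and k = cos φ₀ / cos φ along parallels.
At 26.2°: h = 1.000, k = 0.8637; principal scales a = 1.000, b = 0.8637.
sin(ω/2) = (a − b)/(a + b) = 0.1363/1.864 = 0.07315, so ω = 2 arcsin(0.07315) ≈ 8.4°.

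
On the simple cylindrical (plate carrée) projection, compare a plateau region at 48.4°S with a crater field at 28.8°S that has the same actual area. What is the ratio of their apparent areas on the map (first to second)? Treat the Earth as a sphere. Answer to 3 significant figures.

1.32

In the plate carrée (x = Rλ, y = Rφ), meridians are true-scale (h = 1) and parallels are stretched by k = sec φ.
Areal scale at 48.4°: h·k = 1.000 × 1.506 = 1.506.
Areal scale at 28.8°: h·k = 1.000 × 1.141 = 1.141.
Ratio = 1.506/1.141 ≈ 1.32.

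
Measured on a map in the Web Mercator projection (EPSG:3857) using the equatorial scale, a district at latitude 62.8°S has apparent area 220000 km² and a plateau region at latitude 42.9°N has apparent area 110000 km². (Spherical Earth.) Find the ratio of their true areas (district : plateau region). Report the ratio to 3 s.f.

Since Mercator area scale is 1/cos²φ, the true area equals the apparent area multiplied by cos²φ.
True area of district: 220000 × cos²(62.8°) = 220000 × 0.2089 = 45970 km².
True area of plateau region: 110000 × cos²(42.9°) = 110000 × 0.5366 = 59030 km².
Ratio = 45970 / 59030 ≈ 0.779.

0.779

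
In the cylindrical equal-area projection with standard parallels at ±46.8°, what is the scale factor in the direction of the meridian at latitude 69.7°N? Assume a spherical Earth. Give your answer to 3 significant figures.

0.507

Cylindrical equal-area (φ₀ = 46.8°): h = cos φ / cos 46.8° along meridians, k = cos 46.8° / cos φ along parallels; h·k = 1.
h = cos 69.7° / cos 46.8° = 0.3469/0.6845 = 0.5068.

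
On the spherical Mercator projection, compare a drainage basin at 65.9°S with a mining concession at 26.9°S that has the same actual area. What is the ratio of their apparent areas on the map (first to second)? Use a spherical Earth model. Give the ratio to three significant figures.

4.77

Mercator areal scale is sec²φ.
At 65.9°: sec²(65.9°) = 1/0.4083² = 5.998.
At 26.9°: sec²(26.9°) = 1/0.8918² = 1.257.
Ratio = 5.998/1.257 = cos²(26.9°)/cos²(65.9°) ≈ 4.77.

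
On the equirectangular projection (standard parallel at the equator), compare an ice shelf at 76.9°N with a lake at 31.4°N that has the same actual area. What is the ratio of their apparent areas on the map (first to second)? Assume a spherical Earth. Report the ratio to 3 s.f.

For the equirectangular projection with φ₀ = 0 (plate carrée), h = 1 along meridians and k = sec φ along parallels.
Areal scale at 76.9°: h·k = 1.000 × 4.412 = 4.412.
Areal scale at 31.4°: h·k = 1.000 × 1.172 = 1.172.
Ratio = 4.412/1.172 ≈ 3.77.

3.77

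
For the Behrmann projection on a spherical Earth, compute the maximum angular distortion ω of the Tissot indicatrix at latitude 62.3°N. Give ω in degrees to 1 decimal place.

67.1°

The Behrmann projection is cylindrical equal-area with φ₀ = 30°. Cylindrical equal-area (φ₀ = 30°): h = cos φ / cos 30° along meridians, k = cos 30° / cos φ along parallels; h·k = 1.
At 62.3°: h = 0.5368, k = 1.863; principal scales a = 1.863, b = 0.5368.
sin(ω/2) = (a − b)/(a + b) = 1.326/2.400 = 0.5527, so ω = 2 arcsin(0.5527) ≈ 67.1°.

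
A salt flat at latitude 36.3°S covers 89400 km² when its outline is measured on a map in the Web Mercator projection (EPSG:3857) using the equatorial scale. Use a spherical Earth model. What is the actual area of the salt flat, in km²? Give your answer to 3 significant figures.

58100 km²

Mercator is conformal, so the point scale is isotropic: h = k = sec φ = 1/cos φ.
Areal scale = k² = sec²φ = 1/cos²(36.3°) = 1/0.8059² = 1.540.
True area = apparent / (areal scale) = 89400 / 1.540 ≈ 58100 km².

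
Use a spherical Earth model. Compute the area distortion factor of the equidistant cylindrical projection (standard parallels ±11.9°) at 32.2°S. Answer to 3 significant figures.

In the equirectangular projection with standard parallel φ₀ = 11.9° (x = Rλ cos φ₀, y = Rφ), meridians are true-scale (h = 1) and the parallel scale is k = cos φ₀ / cos φ.
Areal scale = h·k = 1 × cos φ₀ / cos φ; at 32.2°, h = 1.000, k = 1.156, so h·k = 1.156.

1.16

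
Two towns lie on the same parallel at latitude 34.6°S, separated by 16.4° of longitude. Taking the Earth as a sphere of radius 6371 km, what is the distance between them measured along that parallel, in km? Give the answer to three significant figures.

1500 km

Arc length along a parallel = R cos φ · Δλ (with Δλ in radians).
= 6371 × cos 34.6° × (16.4° × π/180) = 6371 × 0.8231 × 0.2862 ≈ 1500 km.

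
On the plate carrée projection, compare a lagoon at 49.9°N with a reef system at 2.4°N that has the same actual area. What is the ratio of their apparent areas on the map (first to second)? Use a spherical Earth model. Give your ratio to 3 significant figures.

Plate carrée maps x = Rλ, y = Rφ. The meridian scale is h = 1 and the parallel scale is k = 1/cos φ = sec φ.
Areal scale at 49.9°: h·k = 1.000 × 1.552 = 1.552.
Areal scale at 2.4°: h·k = 1.000 × 1.001 = 1.001.
Ratio = 1.552/1.001 ≈ 1.55.

1.55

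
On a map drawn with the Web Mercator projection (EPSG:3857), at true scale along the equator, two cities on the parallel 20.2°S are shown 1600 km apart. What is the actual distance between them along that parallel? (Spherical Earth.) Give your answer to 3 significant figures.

Mercator is conformal, so the point scale is isotropic: h = k = sec φ = 1/cos φ.
Along the parallel at 20.2°, map distances are exaggerated by k = sec 20.2° = 1.066.
True distance = 1600 / 1.066 = 1600 × cos 20.2° ≈ 1500 km.

1500 km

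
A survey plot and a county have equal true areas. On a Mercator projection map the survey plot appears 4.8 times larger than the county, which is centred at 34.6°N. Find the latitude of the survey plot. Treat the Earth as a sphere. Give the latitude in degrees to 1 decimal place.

For equal true areas on Mercator, apparent areas scale as sec²φ, so the ratio is cos²φ₂ / cos²φ₁.
cos²φ₂ / cos²φ₁ = 4.8  ⇒  cos φ₁ = cos 34.6° / √4.8 = 0.8231/2.191 = 0.3757.
φ₁ = arccos(0.3757) ≈ 67.9°.

67.9°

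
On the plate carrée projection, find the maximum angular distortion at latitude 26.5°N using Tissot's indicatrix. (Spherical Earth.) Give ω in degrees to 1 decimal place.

6.4°

In the plate carrée (x = Rλ, y = Rφ), meridians are true-scale (h = 1) and parallels are stretched by k = sec φ.
At 26.5°: h = 1.000, k = 1.117; principal scales a = 1.117, b = 1.000.
sin(ω/2) = (a − b)/(a + b) = 0.1174/2.117 = 0.05545, so ω = 2 arcsin(0.05545) ≈ 6.4°.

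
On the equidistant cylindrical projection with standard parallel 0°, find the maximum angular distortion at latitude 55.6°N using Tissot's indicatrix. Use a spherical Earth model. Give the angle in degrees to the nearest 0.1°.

For the equirectangular projection with φ₀ = 0 (plate carrée), h = 1 along meridians and k = sec φ along parallels.
At 55.6°: h = 1.000, k = 1.770; principal scales a = 1.770, b = 1.000.
sin(ω/2) = (a − b)/(a + b) = 0.7700/2.770 = 0.2780, so ω = 2 arcsin(0.2780) ≈ 32.3°.

32.3°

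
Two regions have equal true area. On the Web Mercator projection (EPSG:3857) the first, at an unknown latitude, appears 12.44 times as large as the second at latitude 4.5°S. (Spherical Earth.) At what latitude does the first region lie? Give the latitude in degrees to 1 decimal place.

Mercator areal scale is sec²φ, so apparent-area ratio = sec²φ₁ / sec²φ₂ = cos²φ₂ / cos²φ₁.
cos²φ₂ / cos²φ₁ = 12.44  ⇒  cos φ₁ = cos 4.5° / √12.44 = 0.9969/3.527 = 0.2826.
φ₁ = arccos(0.2826) ≈ 73.6°.

73.6°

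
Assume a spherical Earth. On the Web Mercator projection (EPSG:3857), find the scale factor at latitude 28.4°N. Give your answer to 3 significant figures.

1.14

Mercator is conformal, so the point scale is isotropic: h = k = sec φ = 1/cos φ.
k = 1/cos 28.4° = 1/0.8796 = 1.137.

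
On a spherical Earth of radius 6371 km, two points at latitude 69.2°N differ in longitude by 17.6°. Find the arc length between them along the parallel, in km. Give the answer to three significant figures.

Arc length along a parallel = R cos φ · Δλ (with Δλ in radians).
= 6371 × cos 69.2° × (17.6° × π/180) = 6371 × 0.3551 × 0.3072 ≈ 695 km.

695 km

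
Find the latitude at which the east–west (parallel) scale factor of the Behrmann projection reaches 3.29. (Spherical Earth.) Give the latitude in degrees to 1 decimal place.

74.7°

Behrmann is a cylindrical equal-area projection with standard parallels at ±30°. Cylindrical equal-area (φ₀ = 30°): h = cos φ / cos 30° along meridians, k = cos 30° / cos φ along parallels; h·k = 1.
k = cos φ₀ / cos φ = 3.29  ⇒  cos φ = cos 30° / 3.29 = 0.2632.
φ = arccos(0.2632) ≈ 74.7°.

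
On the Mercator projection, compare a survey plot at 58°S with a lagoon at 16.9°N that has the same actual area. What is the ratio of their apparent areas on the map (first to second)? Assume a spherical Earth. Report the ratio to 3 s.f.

Mercator areal scale is sec²φ.
At 58°: sec²(58°) = 1/0.5299² = 3.561.
At 16.9°: sec²(16.9°) = 1/0.9568² = 1.092.
Ratio = 3.561/1.092 = cos²(16.9°)/cos²(58°) ≈ 3.26.

3.26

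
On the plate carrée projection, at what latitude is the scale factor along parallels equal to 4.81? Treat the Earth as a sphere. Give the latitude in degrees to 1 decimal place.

78.0°

Plate carrée: h = 1, k = sec φ along parallels.
sec φ = 4.81  ⇒  cos φ = 0.2079  ⇒  φ ≈ 78.0°.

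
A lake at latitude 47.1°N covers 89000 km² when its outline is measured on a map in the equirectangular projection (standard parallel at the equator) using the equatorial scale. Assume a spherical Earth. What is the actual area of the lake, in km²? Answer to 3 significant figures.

In the plate carrée (x = Rλ, y = Rφ), meridians are true-scale (h = 1) and parallels are stretched by k = sec φ.
Areal scale = h·k = 1 × sec φ; at 47.1°, h = 1.000, k = 1.469, so h·k = 1.469.
True area = apparent / (areal scale) = 89000 / 1.469 ≈ 60600 km².

60600 km²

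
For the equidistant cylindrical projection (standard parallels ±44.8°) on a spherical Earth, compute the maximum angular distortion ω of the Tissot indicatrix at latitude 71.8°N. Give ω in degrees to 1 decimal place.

45.7°

With standard parallel φ₀ = 44.8°, the equirectangular projection gives x = Rλ cos φ₀, y = Rφ, so h = 1 and k = cos 44.8° / cos φ.
At 71.8°: h = 1.000, k = 2.272; principal scales a = 2.272, b = 1.000.
sin(ω/2) = (a − b)/(a + b) = 1.272/3.272 = 0.3887, so ω = 2 arcsin(0.3887) ≈ 45.7°.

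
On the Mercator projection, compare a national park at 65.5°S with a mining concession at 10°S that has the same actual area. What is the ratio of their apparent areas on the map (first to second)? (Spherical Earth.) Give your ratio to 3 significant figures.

5.64

On Mercator, area is exaggerated by sec²φ = 1/cos²φ.
At 65.5°: sec²(65.5°) = 1/0.4147² = 5.815.
At 10°: sec²(10°) = 1/0.9848² = 1.031.
Ratio = 5.815/1.031 = cos²(10°)/cos²(65.5°) ≈ 5.64.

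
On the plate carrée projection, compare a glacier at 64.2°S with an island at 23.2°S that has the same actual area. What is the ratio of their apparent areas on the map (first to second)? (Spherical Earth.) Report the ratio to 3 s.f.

2.11

For the equirectangular projection with φ₀ = 0 (plate carrée), h = 1 along meridians and k = sec φ along parallels.
Areal scale at 64.2°: h·k = 1.000 × 2.298 = 2.298.
Areal scale at 23.2°: h·k = 1.000 × 1.088 = 1.088.
Ratio = 2.298/1.088 ≈ 2.11.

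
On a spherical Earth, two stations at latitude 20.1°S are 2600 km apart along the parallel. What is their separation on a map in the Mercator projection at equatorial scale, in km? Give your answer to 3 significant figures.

2770 km

The Mercator projection is conformal; its linear scale factor is the same in every direction and equals sec φ = 1/cos φ.
Along the parallel, k = sec 20.1° = 1/0.9391 = 1.065.
Map distance = 2600 × 1.065 ≈ 2770 km.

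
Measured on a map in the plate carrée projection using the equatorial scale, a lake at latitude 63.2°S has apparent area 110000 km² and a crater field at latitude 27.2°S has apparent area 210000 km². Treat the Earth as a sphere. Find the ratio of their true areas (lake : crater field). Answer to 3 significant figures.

On the plate carrée, areal scale = h·k = 1 × sec φ, so true area = apparent × cos φ.
True area of lake: 110000 × cos(63.2°) = 110000 × 0.4509 = 49600 km².
True area of crater field: 210000 × cos(27.2°) = 210000 × 0.8894 = 186800 km².
Ratio = 49600 / 186800 ≈ 0.266.

0.266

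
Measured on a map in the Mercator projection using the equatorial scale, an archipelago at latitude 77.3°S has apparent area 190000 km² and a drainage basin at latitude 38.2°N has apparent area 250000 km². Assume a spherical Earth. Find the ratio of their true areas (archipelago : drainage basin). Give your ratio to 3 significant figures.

0.0595

Since Mercator area scale is 1/cos²φ, the true area equals the apparent area multiplied by cos²φ.
True area of archipelago: 190000 × cos²(77.3°) = 190000 × 0.04833 = 9183 km².
True area of drainage basin: 250000 × cos²(38.2°) = 250000 × 0.6176 = 154400 km².
Ratio = 9183 / 154400 ≈ 0.0595.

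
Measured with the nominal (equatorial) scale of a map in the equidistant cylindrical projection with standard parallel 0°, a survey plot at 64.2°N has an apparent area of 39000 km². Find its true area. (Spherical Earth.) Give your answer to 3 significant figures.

In the plate carrée (x = Rλ, y = Rφ), meridians are true-scale (h = 1) and parallels are stretched by k = sec φ.
Areal scale = h·k = 1 × sec φ; at 64.2°, h = 1.000, k = 2.298, so h·k = 2.298.
True area = apparent / (areal scale) = 39000 / 2.298 ≈ 17000 km².

17000 km²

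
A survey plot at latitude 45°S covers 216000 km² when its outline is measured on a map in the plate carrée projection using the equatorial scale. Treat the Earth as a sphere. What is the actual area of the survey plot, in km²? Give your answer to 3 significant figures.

In the plate carrée (x = Rλ, y = Rφ), meridians are true-scale (h = 1) and parallels are stretched by k = sec φ.
Areal scale = h·k = 1 × sec φ; at 45°, h = 1.000, k = 1.414, so h·k = 1.414.
True area = apparent / (areal scale) = 216000 / 1.414 ≈ 153000 km².

153000 km²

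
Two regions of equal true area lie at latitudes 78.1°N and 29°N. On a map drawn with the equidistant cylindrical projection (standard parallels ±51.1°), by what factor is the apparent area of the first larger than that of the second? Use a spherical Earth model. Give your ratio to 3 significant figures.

With standard parallel φ₀ = 51.1°, the equirectangular projection gives x = Rλ cos φ₀, y = Rφ, so h = 1 and k = cos 51.1° / cos φ.
Areal scale at 78.1°: h·k = 1.000 × 3.045 = 3.045.
Areal scale at 29°: h·k = 1.000 × 0.7180 = 0.7180.
Ratio = 3.045/0.7180 ≈ 4.24.

4.24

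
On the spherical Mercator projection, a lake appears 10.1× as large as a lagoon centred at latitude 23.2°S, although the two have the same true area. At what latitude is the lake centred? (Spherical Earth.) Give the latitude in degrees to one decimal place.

73.2°

On Mercator, (apparent₁)/(apparent₂) = sec²φ₁ / sec²φ₂ when true areas are equal.
cos²φ₂ / cos²φ₁ = 10.1  ⇒  cos φ₁ = cos 23.2° / √10.1 = 0.9191/3.178 = 0.2892.
φ₁ = arccos(0.2892) ≈ 73.2°.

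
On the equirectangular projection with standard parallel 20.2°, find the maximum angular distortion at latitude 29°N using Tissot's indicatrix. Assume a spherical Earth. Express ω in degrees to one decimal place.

In the equirectangular projection with standard parallel φ₀ = 20.2° (x = Rλ cos φ₀, y = Rφ), meridians are true-scale (h = 1) and the parallel scale is k = cos φ₀ / cos φ.
At 29°: h = 1.000, k = 1.073; principal scales a = 1.073, b = 1.000.
sin(ω/2) = (a − b)/(a + b) = 0.07303/2.073 = 0.03523, so ω = 2 arcsin(0.03523) ≈ 4.0°.

4.0°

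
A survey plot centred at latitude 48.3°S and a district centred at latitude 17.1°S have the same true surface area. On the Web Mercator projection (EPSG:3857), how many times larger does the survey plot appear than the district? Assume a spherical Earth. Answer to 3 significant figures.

Mercator is conformal with k = sec φ, so areal scale = k² = sec²φ.
At 48.3°: sec²(48.3°) = 1/0.6652² = 2.260.
At 17.1°: sec²(17.1°) = 1/0.9558² = 1.095.
Ratio = 2.260/1.095 = cos²(17.1°)/cos²(48.3°) ≈ 2.06.

2.06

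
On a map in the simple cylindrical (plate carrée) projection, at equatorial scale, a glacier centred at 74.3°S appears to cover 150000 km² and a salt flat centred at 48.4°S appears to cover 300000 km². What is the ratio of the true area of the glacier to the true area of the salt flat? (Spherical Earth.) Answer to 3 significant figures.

Plate carrée has h = 1 and k = sec φ, giving areal scale sec φ; true area = (apparent area) · cos φ.
True area of glacier: 150000 × cos(74.3°) = 150000 × 0.2706 = 40590 km².
True area of salt flat: 300000 × cos(48.4°) = 300000 × 0.6639 = 199200 km².
Ratio = 40590 / 199200 ≈ 0.204.

0.204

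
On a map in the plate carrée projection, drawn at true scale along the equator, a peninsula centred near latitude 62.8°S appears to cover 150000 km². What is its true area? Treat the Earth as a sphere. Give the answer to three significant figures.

68600 km²

In the plate carrée (x = Rλ, y = Rφ), meridians are true-scale (h = 1) and parallels are stretched by k = sec φ.
Areal scale = h·k = 1 × sec φ; at 62.8°, h = 1.000, k = 2.188, so h·k = 2.188.
True area = apparent / (areal scale) = 150000 / 2.188 ≈ 68600 km².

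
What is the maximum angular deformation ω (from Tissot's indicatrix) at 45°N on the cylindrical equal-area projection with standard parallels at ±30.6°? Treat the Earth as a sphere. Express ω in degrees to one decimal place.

22.4°

A cylindrical equal-area projection with standard parallel φ₀ has meridian scale h = cos φ / cos φ₀ and parallel scale k = cos φ₀ / cos φ (so areas are preserved, h·k = 1).
At 45°: h = 0.8215, k = 1.217; principal scales a = 1.217, b = 0.8215.
sin(ω/2) = (a − b)/(a + b) = 0.3958/2.039 = 0.1941, so ω = 2 arcsin(0.1941) ≈ 22.4°.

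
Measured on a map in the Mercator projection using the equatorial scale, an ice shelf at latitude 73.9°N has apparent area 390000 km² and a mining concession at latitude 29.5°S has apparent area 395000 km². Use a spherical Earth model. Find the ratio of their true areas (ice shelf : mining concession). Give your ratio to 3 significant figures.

0.100

On Mercator the areal scale is sec²φ, so true area = apparent × cos²φ.
True area of ice shelf: 390000 × cos²(73.9°) = 390000 × 0.07690 = 29990 km².
True area of mining concession: 395000 × cos²(29.5°) = 395000 × 0.7575 = 299200 km².
Ratio = 29990 / 299200 ≈ 0.100.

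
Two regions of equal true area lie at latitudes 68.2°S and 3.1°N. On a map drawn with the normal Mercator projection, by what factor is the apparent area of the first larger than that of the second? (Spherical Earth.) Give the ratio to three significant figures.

Mercator is conformal with k = sec φ, so areal scale = k² = sec²φ.
At 68.2°: sec²(68.2°) = 1/0.3714² = 7.251.
At 3.1°: sec²(3.1°) = 1/0.9985² = 1.003.
Ratio = 7.251/1.003 = cos²(3.1°)/cos²(68.2°) ≈ 7.23.

7.23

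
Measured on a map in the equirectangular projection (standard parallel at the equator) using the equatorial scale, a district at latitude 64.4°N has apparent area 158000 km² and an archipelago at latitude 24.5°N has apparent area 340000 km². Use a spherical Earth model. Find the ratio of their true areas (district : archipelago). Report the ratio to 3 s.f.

0.221

Plate carrée has h = 1 and k = sec φ, giving areal scale sec φ; true area = (apparent area) · cos φ.
True area of district: 158000 × cos(64.4°) = 158000 × 0.4321 = 68270 km².
True area of archipelago: 340000 × cos(24.5°) = 340000 × 0.9100 = 309400 km².
Ratio = 68270 / 309400 ≈ 0.221.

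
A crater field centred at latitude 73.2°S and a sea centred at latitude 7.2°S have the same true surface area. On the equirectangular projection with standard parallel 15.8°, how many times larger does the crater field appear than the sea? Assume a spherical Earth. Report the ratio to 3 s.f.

In the equirectangular projection with standard parallel φ₀ = 15.8° (x = Rλ cos φ₀, y = Rφ), meridians are true-scale (h = 1) and the parallel scale is k = cos φ₀ / cos φ.
Areal scale at 73.2°: h·k = 1.000 × 3.329 = 3.329.
Areal scale at 7.2°: h·k = 1.000 × 0.9699 = 0.9699.
Ratio = 3.329/0.9699 ≈ 3.43.

3.43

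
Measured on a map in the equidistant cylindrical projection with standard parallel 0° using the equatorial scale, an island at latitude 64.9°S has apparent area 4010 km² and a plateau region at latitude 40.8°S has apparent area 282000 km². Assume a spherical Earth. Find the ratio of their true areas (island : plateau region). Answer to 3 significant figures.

Plate carrée has h = 1 and k = sec φ, giving areal scale sec φ; true area = (apparent area) · cos φ.
True area of island: 4010 × cos(64.9°) = 4010 × 0.4242 = 1701 km².
True area of plateau region: 282000 × cos(40.8°) = 282000 × 0.7570 = 213500 km².
Ratio = 1701 / 213500 ≈ 0.00797.

0.00797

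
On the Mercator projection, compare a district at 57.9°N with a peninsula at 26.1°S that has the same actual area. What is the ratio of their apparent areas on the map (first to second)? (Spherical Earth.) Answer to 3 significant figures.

2.86

Mercator areal scale is sec²φ.
At 57.9°: sec²(57.9°) = 1/0.5314² = 3.541.
At 26.1°: sec²(26.1°) = 1/0.8980² = 1.240.
Ratio = 3.541/1.240 = cos²(26.1°)/cos²(57.9°) ≈ 2.86.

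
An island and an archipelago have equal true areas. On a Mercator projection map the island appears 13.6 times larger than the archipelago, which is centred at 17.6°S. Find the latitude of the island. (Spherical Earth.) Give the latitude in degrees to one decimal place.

75.0°

Mercator areal scale is sec²φ, so apparent-area ratio = sec²φ₁ / sec²φ₂ = cos²φ₂ / cos²φ₁.
cos²φ₂ / cos²φ₁ = 13.6  ⇒  cos φ₁ = cos 17.6° / √13.6 = 0.9532/3.688 = 0.2585.
φ₁ = arccos(0.2585) ≈ 75.0°.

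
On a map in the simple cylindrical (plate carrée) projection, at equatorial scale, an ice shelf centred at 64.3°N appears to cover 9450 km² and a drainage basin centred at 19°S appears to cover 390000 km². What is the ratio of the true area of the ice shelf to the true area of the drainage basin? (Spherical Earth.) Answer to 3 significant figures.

On the plate carrée, areal scale = h·k = 1 × sec φ, so true area = apparent × cos φ.
True area of ice shelf: 9450 × cos(64.3°) = 9450 × 0.4337 = 4098 km².
True area of drainage basin: 390000 × cos(19°) = 390000 × 0.9455 = 368800 km².
Ratio = 4098 / 368800 ≈ 0.0111.

0.0111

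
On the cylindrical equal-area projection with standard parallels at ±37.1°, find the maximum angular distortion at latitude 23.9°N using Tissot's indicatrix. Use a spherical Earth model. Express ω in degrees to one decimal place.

For cylindrical equal-area with standard parallel φ₀, h = cos φ / cos φ₀ and k = cos φ₀ / cos φ, so h·k = 1.
At 23.9°: h = 1.146, k = 0.8724; principal scales a = 1.146, b = 0.8724.
sin(ω/2) = (a − b)/(a + b) = 0.2739/2.019 = 0.1357, so ω = 2 arcsin(0.1357) ≈ 15.6°.

15.6°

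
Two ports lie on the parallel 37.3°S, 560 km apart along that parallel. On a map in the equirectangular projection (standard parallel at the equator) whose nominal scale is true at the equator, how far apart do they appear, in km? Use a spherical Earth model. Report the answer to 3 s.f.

In the plate carrée (x = Rλ, y = Rφ), meridians are true-scale (h = 1) and parallels are stretched by k = sec φ.
Along the parallel, k = sec 37.3° = 1/0.7955 = 1.257.
Map distance = 560 × 1.257 ≈ 704 km.

704 km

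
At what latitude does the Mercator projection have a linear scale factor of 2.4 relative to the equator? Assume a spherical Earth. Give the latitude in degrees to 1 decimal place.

65.4°

Mercator scale is k = sec φ = 1/cos φ.
1/cos φ = 2.4  ⇒  cos φ = 0.4167  ⇒  φ = arccos(0.4167) ≈ 65.4°.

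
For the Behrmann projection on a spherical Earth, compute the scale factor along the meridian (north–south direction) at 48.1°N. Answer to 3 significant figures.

0.771

Behrmann is a cylindrical equal-area projection with standard parallels at ±30°. For cylindrical equal-area with standard parallel φ₀, h = cos φ / cos φ₀ and k = cos φ₀ / cos φ, so h·k = 1.
h = cos 48.1° / cos 30° = 0.6678/0.8660 = 0.7711.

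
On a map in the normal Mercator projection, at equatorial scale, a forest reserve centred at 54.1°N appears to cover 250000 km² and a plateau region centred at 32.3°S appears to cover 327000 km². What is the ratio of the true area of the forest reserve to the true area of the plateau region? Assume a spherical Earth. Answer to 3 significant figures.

0.368

On Mercator the areal scale is sec²φ, so true area = apparent × cos²φ.
True area of forest reserve: 250000 × cos²(54.1°) = 250000 × 0.3438 = 85960 km².
True area of plateau region: 327000 × cos²(32.3°) = 327000 × 0.7145 = 233600 km².
Ratio = 85960 / 233600 ≈ 0.368.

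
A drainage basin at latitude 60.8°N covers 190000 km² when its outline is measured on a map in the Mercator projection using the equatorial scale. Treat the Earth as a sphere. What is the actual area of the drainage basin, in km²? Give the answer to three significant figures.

45200 km²

For Mercator, h = k = sec φ (a conformal cylindrical projection has a single point scale, 1/cos φ).
Areal scale = k² = sec²φ = 1/cos²(60.8°) = 1/0.4879² = 4.202.
True area = apparent / (areal scale) = 190000 / 4.202 ≈ 45200 km².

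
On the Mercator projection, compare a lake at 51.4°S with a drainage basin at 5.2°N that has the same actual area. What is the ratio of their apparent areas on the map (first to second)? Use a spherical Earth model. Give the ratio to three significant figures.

Mercator areal scale is sec²φ.
At 51.4°: sec²(51.4°) = 1/0.6239² = 2.569.
At 5.2°: sec²(5.2°) = 1/0.9959² = 1.008.
Ratio = 2.569/1.008 = cos²(5.2°)/cos²(51.4°) ≈ 2.55.

2.55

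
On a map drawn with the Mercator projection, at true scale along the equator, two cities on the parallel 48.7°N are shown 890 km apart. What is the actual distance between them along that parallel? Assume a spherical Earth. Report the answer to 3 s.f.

587 km

The Mercator projection is conformal; its linear scale factor is the same in every direction and equals sec φ = 1/cos φ.
Along the parallel at 48.7°, map distances are exaggerated by k = sec 48.7° = 1.515.
True distance = 890 / 1.515 = 890 × cos 48.7° ≈ 587 km.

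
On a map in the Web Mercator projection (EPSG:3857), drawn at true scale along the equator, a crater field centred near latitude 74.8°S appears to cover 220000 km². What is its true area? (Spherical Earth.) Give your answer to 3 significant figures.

15100 km²

Mercator is conformal, so the point scale is isotropic: h = k = sec φ = 1/cos φ.
Areal scale = k² = sec²φ = 1/cos²(74.8°) = 1/0.2622² = 14.55.
True area = apparent / (areal scale) = 220000 / 14.55 ≈ 15100 km².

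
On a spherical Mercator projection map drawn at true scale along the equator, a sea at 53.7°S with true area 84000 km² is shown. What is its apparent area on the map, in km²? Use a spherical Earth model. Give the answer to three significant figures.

240000 km²

For Mercator, h = k = sec φ (a conformal cylindrical projection has a single point scale, 1/cos φ).
Areal scale = k² = sec²φ = 1/cos²(53.7°) = 1/0.5920² = 2.853.
Apparent area = 84000 × 2.853 ≈ 240000 km².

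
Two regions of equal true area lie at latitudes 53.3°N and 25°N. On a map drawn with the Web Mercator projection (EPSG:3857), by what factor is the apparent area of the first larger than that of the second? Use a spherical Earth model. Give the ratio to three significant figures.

Mercator areal scale is sec²φ.
At 53.3°: sec²(53.3°) = 1/0.5976² = 2.800.
At 25°: sec²(25°) = 1/0.9063² = 1.217.
Ratio = 2.800/1.217 = cos²(25°)/cos²(53.3°) ≈ 2.30.

2.30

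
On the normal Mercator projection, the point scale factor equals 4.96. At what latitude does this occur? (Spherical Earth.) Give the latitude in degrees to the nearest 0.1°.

78.4°

Mercator scale is k = sec φ = 1/cos φ.
1/cos φ = 4.96  ⇒  cos φ = 0.2016  ⇒  φ = arccos(0.2016) ≈ 78.4°.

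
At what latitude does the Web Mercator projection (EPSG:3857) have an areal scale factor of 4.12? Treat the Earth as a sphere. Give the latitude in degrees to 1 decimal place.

Mercator areal scale is sec²φ.
sec²φ = 4.12  ⇒  cos²φ = 0.2427  ⇒  cos φ = 0.4927.
φ = arccos(0.4927) ≈ 60.5°.

60.5°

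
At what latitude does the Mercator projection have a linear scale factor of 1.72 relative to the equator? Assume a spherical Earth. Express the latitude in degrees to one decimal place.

Mercator scale is k = sec φ = 1/cos φ.
1/cos φ = 1.72  ⇒  cos φ = 0.5814  ⇒  φ = arccos(0.5814) ≈ 54.5°.

54.5°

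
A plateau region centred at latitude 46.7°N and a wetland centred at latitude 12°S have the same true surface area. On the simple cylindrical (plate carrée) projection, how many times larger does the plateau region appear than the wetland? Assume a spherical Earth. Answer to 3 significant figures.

1.43

In the plate carrée (x = Rλ, y = Rφ), meridians are true-scale (h = 1) and parallels are stretched by k = sec φ.
Areal scale at 46.7°: h·k = 1.000 × 1.458 = 1.458.
Areal scale at 12°: h·k = 1.000 × 1.022 = 1.022.
Ratio = 1.458/1.022 ≈ 1.43.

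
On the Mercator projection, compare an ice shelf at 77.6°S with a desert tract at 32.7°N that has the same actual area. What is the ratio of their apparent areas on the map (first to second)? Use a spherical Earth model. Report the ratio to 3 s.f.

15.4

Mercator areal scale is sec²φ.
At 77.6°: sec²(77.6°) = 1/0.2147² = 21.69.
At 32.7°: sec²(32.7°) = 1/0.8415² = 1.412.
Ratio = 21.69/1.412 = cos²(32.7°)/cos²(77.6°) ≈ 15.4.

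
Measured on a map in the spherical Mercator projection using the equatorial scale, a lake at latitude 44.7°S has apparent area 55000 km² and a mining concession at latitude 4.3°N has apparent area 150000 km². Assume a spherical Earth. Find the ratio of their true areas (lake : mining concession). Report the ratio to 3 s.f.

Since Mercator area scale is 1/cos²φ, the true area equals the apparent area multiplied by cos²φ.
True area of lake: 55000 × cos²(44.7°) = 55000 × 0.5052 = 27790 km².
True area of mining concession: 150000 × cos²(4.3°) = 150000 × 0.9944 = 149200 km².
Ratio = 27790 / 149200 ≈ 0.186.

0.186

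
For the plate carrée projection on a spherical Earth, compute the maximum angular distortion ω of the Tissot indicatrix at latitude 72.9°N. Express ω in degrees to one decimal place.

66.1°

Plate carrée maps x = Rλ, y = Rφ. The meridian scale is h = 1 and the parallel scale is k = 1/cos φ = sec φ.
At 72.9°: h = 1.000, k = 3.401; principal scales a = 3.401, b = 1.000.
sin(ω/2) = (a − b)/(a + b) = 2.401/4.401 = 0.5455, so ω = 2 arcsin(0.5455) ≈ 66.1°.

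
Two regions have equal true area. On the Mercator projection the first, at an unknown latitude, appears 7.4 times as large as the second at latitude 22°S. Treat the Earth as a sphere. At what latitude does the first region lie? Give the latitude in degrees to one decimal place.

For equal true areas on Mercator, apparent areas scale as sec²φ, so the ratio is cos²φ₂ / cos²φ₁.
cos²φ₂ / cos²φ₁ = 7.4  ⇒  cos φ₁ = cos 22° / √7.4 = 0.9272/2.720 = 0.3408.
φ₁ = arccos(0.3408) ≈ 70.1°.

70.1°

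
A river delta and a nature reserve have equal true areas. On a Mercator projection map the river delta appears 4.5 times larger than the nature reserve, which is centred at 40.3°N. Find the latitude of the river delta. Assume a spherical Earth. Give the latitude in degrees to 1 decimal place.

68.9°

On Mercator, (apparent₁)/(apparent₂) = sec²φ₁ / sec²φ₂ when true areas are equal.
cos²φ₂ / cos²φ₁ = 4.5  ⇒  cos φ₁ = cos 40.3° / √4.5 = 0.7627/2.121 = 0.3595.
φ₁ = arccos(0.3595) ≈ 68.9°.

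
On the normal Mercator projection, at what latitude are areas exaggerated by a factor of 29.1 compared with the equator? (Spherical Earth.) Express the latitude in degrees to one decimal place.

Mercator areal scale is sec²φ.
sec²φ = 29.1  ⇒  cos²φ = 0.03436  ⇒  cos φ = 0.1854.
φ = arccos(0.1854) ≈ 79.3°.

79.3°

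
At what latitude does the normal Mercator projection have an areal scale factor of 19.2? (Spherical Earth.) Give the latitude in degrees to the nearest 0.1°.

76.8°

Mercator areal scale is sec²φ.
sec²φ = 19.2  ⇒  cos²φ = 0.05208  ⇒  cos φ = 0.2282.
φ = arccos(0.2282) ≈ 76.8°.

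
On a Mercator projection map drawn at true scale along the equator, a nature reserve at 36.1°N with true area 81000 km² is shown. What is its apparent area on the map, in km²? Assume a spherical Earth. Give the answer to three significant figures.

For Mercator, h = k = sec φ (a conformal cylindrical projection has a single point scale, 1/cos φ).
Areal scale = k² = sec²φ = 1/cos²(36.1°) = 1/0.8080² = 1.532.
Apparent area = 81000 × 1.532 ≈ 124000 km².

124000 km²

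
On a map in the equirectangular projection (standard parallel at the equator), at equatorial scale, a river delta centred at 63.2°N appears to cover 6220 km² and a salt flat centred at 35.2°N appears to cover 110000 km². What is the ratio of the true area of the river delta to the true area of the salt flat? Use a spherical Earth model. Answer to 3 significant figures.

0.0312

On the plate carrée, areal scale = h·k = 1 × sec φ, so true area = apparent × cos φ.
True area of river delta: 6220 × cos(63.2°) = 6220 × 0.4509 = 2804 km².
True area of salt flat: 110000 × cos(35.2°) = 110000 × 0.8171 = 89890 km².
Ratio = 2804 / 89890 ≈ 0.0312.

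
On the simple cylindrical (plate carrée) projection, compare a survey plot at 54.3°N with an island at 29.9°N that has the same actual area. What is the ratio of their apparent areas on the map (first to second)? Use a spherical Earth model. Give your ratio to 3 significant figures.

1.49

In the plate carrée (x = Rλ, y = Rφ), meridians are true-scale (h = 1) and parallels are stretched by k = sec φ.
Areal scale at 54.3°: h·k = 1.000 × 1.714 = 1.714.
Areal scale at 29.9°: h·k = 1.000 × 1.154 = 1.154.
Ratio = 1.714/1.154 ≈ 1.49.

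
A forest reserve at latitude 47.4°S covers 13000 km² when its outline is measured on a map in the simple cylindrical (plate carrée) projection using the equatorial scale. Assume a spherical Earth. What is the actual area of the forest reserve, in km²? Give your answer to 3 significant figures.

8800 km²

In the plate carrée (x = Rλ, y = Rφ), meridians are true-scale (h = 1) and parallels are stretched by k = sec φ.
Areal scale = h·k = 1 × sec φ; at 47.4°, h = 1.000, k = 1.477, so h·k = 1.477.
True area = apparent / (areal scale) = 13000 / 1.477 ≈ 8800 km².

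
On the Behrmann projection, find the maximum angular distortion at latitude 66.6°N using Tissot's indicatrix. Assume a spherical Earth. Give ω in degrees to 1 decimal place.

Behrmann is a cylindrical equal-area projection with standard parallels at ±30°. A cylindrical equal-area projection with standard parallel φ₀ has meridian scale h = cos φ / cos φ₀ and parallel scale k = cos φ₀ / cos φ (so areas are preserved, h·k = 1).
At 66.6°: h = 0.4586, k = 2.181; principal scales a = 2.181, b = 0.4586.
sin(ω/2) = (a − b)/(a + b) = 1.722/2.639 = 0.6525, so ω = 2 arcsin(0.6525) ≈ 81.5°.

81.5°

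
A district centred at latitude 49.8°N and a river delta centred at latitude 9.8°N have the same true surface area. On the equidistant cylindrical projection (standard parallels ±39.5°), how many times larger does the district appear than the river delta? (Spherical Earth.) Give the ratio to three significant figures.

1.53

In the equirectangular projection with standard parallel φ₀ = 39.5° (x = Rλ cos φ₀, y = Rφ), meridians are true-scale (h = 1) and the parallel scale is k = cos φ₀ / cos φ.
Areal scale at 49.8°: h·k = 1.000 × 1.195 = 1.195.
Areal scale at 9.8°: h·k = 1.000 × 0.7831 = 0.7831.
Ratio = 1.195/0.7831 ≈ 1.53.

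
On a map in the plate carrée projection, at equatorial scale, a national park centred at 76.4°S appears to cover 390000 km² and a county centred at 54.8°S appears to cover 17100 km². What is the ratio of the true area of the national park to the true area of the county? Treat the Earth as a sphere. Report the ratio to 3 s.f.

On the plate carrée, areal scale = h·k = 1 × sec φ, so true area = apparent × cos φ.
True area of national park: 390000 × cos(76.4°) = 390000 × 0.2351 = 91710 km².
True area of county: 17100 × cos(54.8°) = 17100 × 0.5764 = 9857 km².
Ratio = 91710 / 9857 ≈ 9.30.

9.30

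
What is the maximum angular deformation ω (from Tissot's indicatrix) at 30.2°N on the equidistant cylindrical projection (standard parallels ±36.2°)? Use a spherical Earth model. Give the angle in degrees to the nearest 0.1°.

3.9°

In the equirectangular projection with standard parallel φ₀ = 36.2° (x = Rλ cos φ₀, y = Rφ), meridians are true-scale (h = 1) and the parallel scale is k = cos φ₀ / cos φ.
At 30.2°: h = 1.000, k = 0.9337; principal scales a = 1.000, b = 0.9337.
sin(ω/2) = (a − b)/(a + b) = 0.06632/1.934 = 0.03429, so ω = 2 arcsin(0.03429) ≈ 3.9°.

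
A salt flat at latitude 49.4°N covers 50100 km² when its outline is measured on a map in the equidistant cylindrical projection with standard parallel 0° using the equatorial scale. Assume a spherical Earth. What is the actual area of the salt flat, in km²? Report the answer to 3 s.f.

32600 km²

For the equirectangular projection with φ₀ = 0 (plate carrée), h = 1 along meridians and k = sec φ along parallels.
Areal scale = h·k = 1 × sec φ; at 49.4°, h = 1.000, k = 1.537, so h·k = 1.537.
True area = apparent / (areal scale) = 50100 / 1.537 ≈ 32600 km².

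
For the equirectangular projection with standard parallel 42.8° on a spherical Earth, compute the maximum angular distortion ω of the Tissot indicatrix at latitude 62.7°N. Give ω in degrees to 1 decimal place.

With standard parallel φ₀ = 42.8°, the equirectangular projection gives x = Rλ cos φ₀, y = Rφ, so h = 1 and k = cos 42.8° / cos φ.
At 62.7°: h = 1.000, k = 1.600; principal scales a = 1.600, b = 1.000.
sin(ω/2) = (a − b)/(a + b) = 0.5998/2.600 = 0.2307, so ω = 2 arcsin(0.2307) ≈ 26.7°.

26.7°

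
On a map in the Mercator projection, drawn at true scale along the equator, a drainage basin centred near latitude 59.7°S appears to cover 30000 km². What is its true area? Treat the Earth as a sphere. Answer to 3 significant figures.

The Mercator projection is conformal; its linear scale factor is the same in every direction and equals sec φ = 1/cos φ.
Areal scale = k² = sec²φ = 1/cos²(59.7°) = 1/0.5045² = 3.929.
True area = apparent / (areal scale) = 30000 / 3.929 ≈ 7640 km².

7640 km²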